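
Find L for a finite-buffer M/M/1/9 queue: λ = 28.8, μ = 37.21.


ρ = 28.8/37.21 = 0.7740
L = ρ[1 − (K+1)ρ^K + Kρ^(K+1)] / [(1−ρ)(1−ρ^(K+1))]
Numerator: 0.7740·(1 − 10·0.099677 + 9·0.077149) = 0.539906
Denominator: (0.2260)·(0.922851) = 0.208578
L = 0.539906/0.208578 = 2.5885

Final: 2.5885


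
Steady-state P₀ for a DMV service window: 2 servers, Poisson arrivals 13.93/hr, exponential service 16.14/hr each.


a = λ/μ = 13.93/16.14 = 0.8631; ρ = a/c = 0.4315
Σ_{k=0}^{1} a^k/k! (terms k=0..1) = 1.00000 + 0.86307 = 1.86307
Tail: a^2/(2!(1−ρ)) = 0.74490/(2·0.5685) = 0.65518
P₀ = 1/(1.86307 + 0.65518) = 1/2.51826 = 0.397100

Final: 0.397100


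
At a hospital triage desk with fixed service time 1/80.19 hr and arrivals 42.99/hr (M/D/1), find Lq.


ρ = 42.99/80.19 = 0.5361
M/D/1: Lq = ρ²/(2(1−ρ)) = 0.2874/(2·0.4639) = 0.30977

Final: 0.30977


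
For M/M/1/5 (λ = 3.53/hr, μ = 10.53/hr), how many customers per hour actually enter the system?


ρ = 0.3352; P_K = (1−ρ)ρ^5/(1−ρ^6) = 0.002819
λ_eff = λ(1 − P_K) = 3.53·(1 − 0.002819) = 3.53·0.997181 = 3.5201 /hr

Final: 3.5201 /hr


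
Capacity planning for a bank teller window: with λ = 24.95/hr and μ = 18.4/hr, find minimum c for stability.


Stability requires cμ > λ ⇔ c > λ/μ.
λ/μ = 24.95/18.4 = 1.3560
Minimum integer c = ⌊1.3560⌋ + 1 = 2
Check: 2·18.4 = 36.80 > 24.95, while 1·18.4 = 18.40 ≤ 24.95

Final: 2 servers


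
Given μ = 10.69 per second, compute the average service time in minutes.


Mean service time = 1/μ = 1/10.69 second = 0.09355 second
In minutes: 0.09355 × 0.0166667 = 0.001559 min

Final: 0.001559 min


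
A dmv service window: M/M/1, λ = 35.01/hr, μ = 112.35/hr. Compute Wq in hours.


ρ = 35.01/112.35 = 0.3116
Wq = ρ/(μ−λ) = 0.3116/(112.35 − 35.01) = 0.3116/77.34 = 0.004029 hr

Final: 0.004029 hr


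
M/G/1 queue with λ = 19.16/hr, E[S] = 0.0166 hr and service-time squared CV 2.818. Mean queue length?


ρ = λ·E[S] = 19.16·0.0166 = 0.3181
Lq = ρ²(1+C_s²)/(2(1−ρ)) = 0.1012·(1+2.818)/(2·0.6819)
= 0.1012·3.8180/1.3639 = 0.28318

Final: 0.28318


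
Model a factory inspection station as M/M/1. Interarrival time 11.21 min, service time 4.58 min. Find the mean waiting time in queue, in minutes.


λ = 60/11.21 = 5.3524 /hr
μ = 60/4.58 = 13.1004 /hr
ρ = λ/μ = 5.3524/13.1004 = 0.4086
Wq = ρ/(μ−λ) = 0.4086/(13.1004−5.3524) = 0.05273 hr
In minutes: 0.05273·60 = 3.164 min

Final: 3.164 min


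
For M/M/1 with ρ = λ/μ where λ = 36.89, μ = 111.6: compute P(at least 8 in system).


ρ = 36.89/111.6 = 0.3306
P(N ≥ n) = ρ^n = 0.3306^8 = 0.0001425

Final: 0.0001425


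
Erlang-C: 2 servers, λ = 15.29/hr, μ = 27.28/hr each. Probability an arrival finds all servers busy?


a = λ/μ = 0.5605; ρ = a/2 = 0.2802
P₀ = 0.562205 (from M/M/c formula)
C(c,a) = [a^c/(c!(1−ρ))]·P₀ = [0.31414/(2·0.7198)]·0.562205
= 0.21823·0.562205 = 0.122689

Final: 0.122689


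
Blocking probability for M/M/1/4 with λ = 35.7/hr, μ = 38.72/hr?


ρ = λ/μ = 35.7/38.72 = 0.9220
P_K = (1−ρ)ρ^K/(1−ρ^(K+1)) = (0.07800·0.722656)/(1 − 0.666292)
= 0.056364/0.333708 = 0.168902

Final: 0.168902


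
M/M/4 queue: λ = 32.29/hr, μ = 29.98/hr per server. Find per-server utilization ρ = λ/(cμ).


ρ = λ/(cμ) = 32.29/(4·29.98) = 32.29/119.92 = 0.2693

Final: 0.2693


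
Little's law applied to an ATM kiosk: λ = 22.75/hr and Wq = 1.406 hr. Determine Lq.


Lq = λWq = 22.75·1.406 = 31.9865

Final: 31.9865


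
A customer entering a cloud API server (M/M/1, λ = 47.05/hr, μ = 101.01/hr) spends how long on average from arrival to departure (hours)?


W = 1/(μ−λ) = 1/(101.01 − 47.05) = 1/53.96 = 0.01853 hr

Final: 0.01853 hr


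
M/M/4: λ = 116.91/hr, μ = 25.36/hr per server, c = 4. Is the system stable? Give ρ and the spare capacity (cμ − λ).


Total capacity cμ = 4·25.36 = 101.44/hr
ρ = λ/(cμ) = 116.91/101.44 = 1.1525
Stable ⇔ ρ < 1: NO
Spare capacity = cμ − λ = 101.44 − 116.91 = -15.47/hr

Final: ρ = 1.1525; unstable; margin = -15.47/hr


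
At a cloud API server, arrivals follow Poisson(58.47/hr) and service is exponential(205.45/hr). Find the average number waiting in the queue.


ρ = 58.47/205.45 = 0.2846
Lq = ρ²/(1−ρ) = 0.08099/0.7154 = 0.1132

Final: 0.1132


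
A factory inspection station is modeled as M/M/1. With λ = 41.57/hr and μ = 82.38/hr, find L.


ρ = λ/μ = 41.57/82.38 = 0.5046
L = ρ/(1−ρ) = 0.5046/(1 − 0.5046) = 0.5046/0.4954 = 1.0186

Final: 1.0186


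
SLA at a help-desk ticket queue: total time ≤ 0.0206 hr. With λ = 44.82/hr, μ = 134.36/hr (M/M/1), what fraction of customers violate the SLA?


W ~ Exponential(μ−λ) for M/M/1.
μ − λ = 134.36 − 44.82 = 89.5400
P(W > t) = e^{−(μ−λ)t} = e^{−1.8445} = 0.158101

Final: 0.158101


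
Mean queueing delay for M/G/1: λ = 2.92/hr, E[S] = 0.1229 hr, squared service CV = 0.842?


ρ = λ·E[S] = 2.92·0.1229 = 0.3589
E[S²] = E[S]²(1+C_s²) = 0.1229²·(1+0.842) = 0.027822
Wq = λ·E[S²]/(2(1−ρ)) = 2.92·0.027822/(2·0.6411) = 0.06336 hr

Final: 0.06336 hr


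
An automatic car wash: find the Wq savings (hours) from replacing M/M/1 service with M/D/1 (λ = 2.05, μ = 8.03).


ρ = 2.05/8.03 = 0.2553
Wq(M/M/1) = ρ/(μ−λ) = 0.2553/5.98 = 0.04269 hr
Wq(M/D/1) = ρ/(2(μ−λ)) = 0.02135 hr
Savings = 0.04269 − 0.02135 = 0.02135 hr

Final: 0.02135 hr


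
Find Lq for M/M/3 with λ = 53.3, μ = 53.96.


a = λ/μ = 0.9878; ρ = a/3 = 0.3293
P₀ = 0.368312
Lq = P₀·a^c·ρ / (c!·(1−ρ)²) = 0.368312·0.96375·0.3293/(6·0.44990)
= 0.04330

Final: 0.04330


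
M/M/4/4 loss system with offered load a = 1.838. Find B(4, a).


B(c,a) = (a^c/c!) / Σ_{k=0}^{c} a^k/k!
a^4/4! = 0.475522
Σ terms (k=0..4): 1.00000 + 1.83800 + 1.68912 + 1.03487 + 0.47552 = 6.037513
B = 0.475522/6.037513 = 0.078761

Final: 0.078761


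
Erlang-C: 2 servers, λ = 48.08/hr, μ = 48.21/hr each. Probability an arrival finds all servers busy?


a = λ/μ = 0.9973; ρ = a/2 = 0.4987
P₀ = 0.334533 (from M/M/c formula)
C(c,a) = [a^c/(c!(1−ρ))]·P₀ = [0.99461/(2·0.5013)]·0.334533
= 0.99194·0.334533 = 0.331836

Final: 0.331836


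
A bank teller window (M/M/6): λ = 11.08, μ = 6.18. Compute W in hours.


a = 1.7929; ρ = 0.2988; P₀ = 0.166354
Lq = P₀·a^c·ρ/(c!(1−ρ)²) = 0.004664
Wq = Lq/λ = 0.004664/11.08 = 0.0004209 hr
W = Wq + 1/μ = 0.0004209 + 0.16181 = 0.16223 hr

Final: 0.16223 hr


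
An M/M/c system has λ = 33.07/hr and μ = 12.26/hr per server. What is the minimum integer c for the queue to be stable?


Stability requires cμ > λ ⇔ c > λ/μ.
λ/μ = 33.07/12.26 = 2.6974
Minimum integer c = ⌊2.6974⌋ + 1 = 3
Check: 3·12.26 = 36.78 > 33.07, while 2·12.26 = 24.52 ≤ 33.07

Final: 3 servers


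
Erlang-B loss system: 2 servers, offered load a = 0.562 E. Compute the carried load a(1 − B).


B(2,0.562) = 0.091819 (Erlang-B)
Carried load = a(1 − B) = 0.562·(1 − 0.091819) = 0.562·0.908181 = 0.5104 E

Final: 0.5104 Erlangs


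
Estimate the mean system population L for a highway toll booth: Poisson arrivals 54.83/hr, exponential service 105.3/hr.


ρ = λ/μ = 54.83/105.3 = 0.5207
L = ρ/(1−ρ) = 0.5207/(1 − 0.5207) = 0.5207/0.4793 = 1.0864

Final: 1.0864


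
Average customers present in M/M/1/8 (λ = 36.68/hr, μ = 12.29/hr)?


ρ = 36.68/12.29 = 2.9845
L = ρ[1 − (K+1)ρ^K + Kρ^(K+1)] / [(1−ρ)(1−ρ^(K+1))]
Numerator: 2.9845·(1 − 9·6295.345252 + 8·18788.711461) = 279509.910211
Denominator: (-1.9845)·(-18787.711461) = 37284.970101
L = 279509.910211/37284.970101 = 7.4966

Final: 7.4966


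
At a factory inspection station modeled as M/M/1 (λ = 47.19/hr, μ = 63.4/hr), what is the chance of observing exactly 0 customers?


ρ = 47.19/63.4 = 0.7443
P_n = (1−ρ)·ρ^n = (1 − 0.7443)·0.7443^0 = 0.2557·1.000000 = 0.255678

Final: 0.255678


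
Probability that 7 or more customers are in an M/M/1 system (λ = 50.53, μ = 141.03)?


ρ = 50.53/141.03 = 0.3583
P(N ≥ n) = ρ^n = 0.3583^7 = 0.0007580

Final: 0.0007580


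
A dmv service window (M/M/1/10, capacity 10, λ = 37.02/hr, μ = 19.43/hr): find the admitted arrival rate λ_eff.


ρ = 1.9053; P_K = (1−ρ)ρ^10/(1−ρ^11) = 0.475544
λ_eff = λ(1 − P_K) = 37.02·(1 − 0.475544) = 37.02·0.524456 = 19.4153 /hr

Final: 19.4153 /hr


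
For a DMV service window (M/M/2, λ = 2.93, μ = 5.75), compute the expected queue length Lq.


a = λ/μ = 0.5096; ρ = a/2 = 0.2548
P₀ = 0.593902
Lq = P₀·a^c·ρ / (c!·(1−ρ)²) = 0.593902·0.25966·0.2548/(2·0.55535)
= 0.03537

Final: 0.03537


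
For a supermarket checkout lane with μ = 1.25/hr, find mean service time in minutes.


Mean service time = 1/μ = 1/1.25 hour = 0.80000 hour
In minutes: 0.80000 × 60 = 48.0000 min

Final: 48.0000 min


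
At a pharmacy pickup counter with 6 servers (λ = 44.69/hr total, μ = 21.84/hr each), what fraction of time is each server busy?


ρ = λ/(cμ) = 44.69/(6·21.84) = 44.69/131.04 = 0.3410

Final: 0.3410


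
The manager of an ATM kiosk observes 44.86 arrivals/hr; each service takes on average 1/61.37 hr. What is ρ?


ρ = λ/μ = 44.86/61.37 = 0.7310

Final: 0.7310


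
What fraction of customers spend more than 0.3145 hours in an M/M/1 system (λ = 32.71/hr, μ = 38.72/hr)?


W ~ Exponential(μ−λ) for M/M/1.
μ − λ = 38.72 − 32.71 = 6.0100
P(W > t) = e^{−(μ−λ)t} = e^{−1.8901} = 0.151050

Final: 0.151050


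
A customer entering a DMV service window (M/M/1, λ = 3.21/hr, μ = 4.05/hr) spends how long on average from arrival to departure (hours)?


W = 1/(μ−λ) = 1/(4.05 − 3.21) = 1/0.8400 = 1.1905 hr

Final: 1.1905 hr


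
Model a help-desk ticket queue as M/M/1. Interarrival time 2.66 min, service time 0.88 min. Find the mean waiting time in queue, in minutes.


λ = 60/2.66 = 22.5564 /hr
μ = 60/0.88 = 68.1818 /hr
ρ = λ/μ = 22.5564/68.1818 = 0.3308
Wq = ρ/(μ−λ) = 0.3308/(68.1818−22.5564) = 0.007251 hr
In minutes: 0.007251·60 = 0.4351 min

Final: 0.4351 min


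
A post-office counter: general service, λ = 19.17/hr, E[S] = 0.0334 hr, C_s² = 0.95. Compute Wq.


ρ = λ·E[S] = 19.17·0.0334 = 0.6403
E[S²] = E[S]²(1+C_s²) = 0.0334²·(1+0.95) = 0.002175
Wq = λ·E[S²]/(2(1−ρ)) = 19.17·0.002175/(2·0.3597) = 0.05796 hr

Final: 0.05796 hr


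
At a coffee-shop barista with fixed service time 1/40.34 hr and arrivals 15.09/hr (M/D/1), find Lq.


ρ = 15.09/40.34 = 0.3741
M/D/1: Lq = ρ²/(2(1−ρ)) = 0.1399/(2·0.6259) = 0.11178

Final: 0.11178


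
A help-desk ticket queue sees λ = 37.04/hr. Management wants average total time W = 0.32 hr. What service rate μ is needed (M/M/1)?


W = 1/(μ−λ) ⇒ μ − λ = 1/W = 1/0.32 = 3.1250
μ = λ + 1/W = 37.04 + 3.1250 = 40.1650 per hr

Final: 40.1650 /hr


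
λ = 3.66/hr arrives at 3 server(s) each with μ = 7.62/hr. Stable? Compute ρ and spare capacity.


Total capacity cμ = 3·7.62 = 22.86/hr
ρ = λ/(cμ) = 3.66/22.86 = 0.1601
Stable ⇔ ρ < 1: YES
Spare capacity = cμ − λ = 22.86 − 3.66 = 19.20/hr

Final: ρ = 0.1601; stable; margin = 19.20/hr


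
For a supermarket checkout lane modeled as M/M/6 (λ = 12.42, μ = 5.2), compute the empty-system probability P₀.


a = λ/μ = 12.42/5.2 = 2.3885; ρ = a/c = 0.3981
Σ_{k=0}^{5} a^k/k! (terms k=0..5) = 1.00000 + 2.38846 + 2.85237 + 2.27093 + 1.35601 + 0.64775 = 10.51552
Tail: a^6/(6!(1−ρ)) = 185.65622/(720·0.6019) = 0.42839
P₀ = 1/(10.51552 + 0.42839) = 1/10.94391 = 0.091375

Final: 0.091375


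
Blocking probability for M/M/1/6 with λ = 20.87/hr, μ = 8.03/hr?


ρ = λ/μ = 20.87/8.03 = 2.5990
P_K = (1−ρ)ρ^K/(1−ρ^(K+1)) = (-1.5990·308.206237)/(1 − 801.029161)
= -492.822924/-800.029161 = 0.616006

Final: 0.616006


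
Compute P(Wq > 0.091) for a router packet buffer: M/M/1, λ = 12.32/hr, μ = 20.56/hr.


ρ = 12.32/20.56 = 0.5992
P(Wq > t) = ρ·e^{−(μ−λ)t} = 0.5992·e^{−0.7498}
= 0.5992·0.472442 = 0.283098

Final: 0.283098


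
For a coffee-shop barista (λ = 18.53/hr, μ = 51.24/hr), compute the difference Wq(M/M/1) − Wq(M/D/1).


ρ = 18.53/51.24 = 0.3616
Wq(M/M/1) = ρ/(μ−λ) = 0.3616/32.71 = 0.01106 hr
Wq(M/D/1) = ρ/(2(μ−λ)) = 0.005528 hr
Savings = 0.01106 − 0.005528 = 0.005528 hr

Final: 0.005528 hr


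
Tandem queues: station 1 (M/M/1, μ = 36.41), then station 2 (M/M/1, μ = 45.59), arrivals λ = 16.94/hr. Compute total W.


Each node sees arrival rate λ = 16.94/hr (tandem ⇒ throughput preserved).
W₁ = 1/(μ₁−λ) = 1/(36.41−16.94) = 0.05136 hr
W₂ = 1/(μ₂−λ) = 1/(45.59−16.94) = 0.03490 hr
W_total = W₁ + W₂ = 0.05136 + 0.03490 = 0.08627 hr

Final: 0.08627 hr


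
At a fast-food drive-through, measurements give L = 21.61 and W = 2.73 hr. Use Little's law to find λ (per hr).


λ = L/W = 21.61/2.73 = 7.9158 /hr

Final: 7.9158 /hr


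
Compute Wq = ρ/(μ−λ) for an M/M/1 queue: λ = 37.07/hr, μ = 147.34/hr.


ρ = 37.07/147.34 = 0.2516
Wq = ρ/(μ−λ) = 0.2516/(147.34 − 37.07) = 0.2516/110.27 = 0.002282 hr

Final: 0.002282 hr


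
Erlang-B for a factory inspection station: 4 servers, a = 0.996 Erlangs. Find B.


B(c,a) = (a^c/c!) / Σ_{k=0}^{c} a^k/k!
a^4/4! = 0.041004
Σ terms (k=0..4): 1.00000 + 0.99600 + 0.49601 + 0.16467 + 0.04100 = 2.697687
B = 0.041004/2.697687 = 0.015200

Final: 0.015200


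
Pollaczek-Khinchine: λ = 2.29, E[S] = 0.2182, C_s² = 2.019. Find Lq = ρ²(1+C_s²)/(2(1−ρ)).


ρ = λ·E[S] = 2.29·0.2182 = 0.4997
Lq = ρ²(1+C_s²)/(2(1−ρ)) = 0.2497·(1+2.019)/(2·0.5003)
= 0.2497·3.0190/1.0006 = 0.75329

Final: 0.75329


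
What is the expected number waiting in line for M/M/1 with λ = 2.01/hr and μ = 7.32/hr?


ρ = 2.01/7.32 = 0.2746
Lq = ρ²/(1−ρ) = 0.07540/0.7254 = 0.1039

Final: 0.1039


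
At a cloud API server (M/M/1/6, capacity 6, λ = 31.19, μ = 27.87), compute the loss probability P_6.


ρ = λ/μ = 31.19/27.87 = 1.1191
P_K = (1−ρ)ρ^K/(1−ρ^(K+1)) = (-0.1191·1.964583)/(1 − 2.198613)
= -0.234030/-1.198613 = 0.195251

Final: 0.195251


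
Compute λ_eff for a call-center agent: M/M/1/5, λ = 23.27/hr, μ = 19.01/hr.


ρ = 1.2241; P_K = (1−ρ)ρ^5/(1−ρ^6) = 0.260501
λ_eff = λ(1 − P_K) = 23.27·(1 − 0.260501) = 23.27·0.739499 = 17.2081 /hr

Final: 17.2081 /hr


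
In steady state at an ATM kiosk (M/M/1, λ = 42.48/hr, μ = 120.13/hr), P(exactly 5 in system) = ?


ρ = 42.48/120.13 = 0.3536
P_n = (1−ρ)·ρ^n = (1 − 0.3536)·0.3536^5 = 0.6464·0.005529 = 0.003574

Final: 0.003574


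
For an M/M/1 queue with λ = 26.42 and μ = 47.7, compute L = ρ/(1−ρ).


ρ = λ/μ = 26.42/47.7 = 0.5539
L = ρ/(1−ρ) = 0.5539/(1 − 0.5539) = 0.5539/0.4461 = 1.2415

Final: 1.2415


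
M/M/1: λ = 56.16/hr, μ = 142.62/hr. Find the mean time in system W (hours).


W = 1/(μ−λ) = 1/(142.62 − 56.16) = 1/86.46 = 0.01157 hr

Final: 0.01157 hr


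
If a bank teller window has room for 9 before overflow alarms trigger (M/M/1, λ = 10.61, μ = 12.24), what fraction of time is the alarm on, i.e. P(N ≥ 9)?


ρ = 10.61/12.24 = 0.8668
P(N ≥ n) = ρ^n = 0.8668^9 = 0.276316

Final: 0.276316


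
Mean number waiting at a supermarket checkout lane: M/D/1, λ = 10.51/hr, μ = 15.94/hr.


ρ = 10.51/15.94 = 0.6593
M/D/1: Lq = ρ²/(2(1−ρ)) = 0.4347/(2·0.3407) = 0.63810

Final: 0.63810


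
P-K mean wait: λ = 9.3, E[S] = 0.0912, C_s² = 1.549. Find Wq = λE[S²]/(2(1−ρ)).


ρ = λ·E[S] = 9.3·0.0912 = 0.8482
E[S²] = E[S]²(1+C_s²) = 0.0912²·(1+1.549) = 0.021201
Wq = λ·E[S²]/(2(1−ρ)) = 9.3·0.021201/(2·0.1518) = 0.64927 hr

Final: 0.64927 hr


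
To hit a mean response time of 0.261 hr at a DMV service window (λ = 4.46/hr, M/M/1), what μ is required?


W = 1/(μ−λ) ⇒ μ − λ = 1/W = 1/0.261 = 3.8314
μ = λ + 1/W = 4.46 + 3.8314 = 8.2914 per hr

Final: 8.2914 /hr


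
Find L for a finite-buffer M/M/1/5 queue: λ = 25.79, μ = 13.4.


ρ = 25.79/13.4 = 1.9246
L = ρ[1 − (K+1)ρ^K + Kρ^(K+1)] / [(1−ρ)(1−ρ^(K+1))]
Numerator: 1.9246·(1 − 6·26.407830 + 5·50.825219) = 186.071224
Denominator: (-0.9246)·(-49.825219) = 46.069737
L = 186.071224/46.069737 = 4.0389

Final: 4.0389


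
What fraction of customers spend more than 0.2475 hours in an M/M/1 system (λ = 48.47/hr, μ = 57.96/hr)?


W ~ Exponential(μ−λ) for M/M/1.
μ − λ = 57.96 − 48.47 = 9.4900
P(W > t) = e^{−(μ−λ)t} = e^{−2.3488} = 0.095486

Final: 0.095486


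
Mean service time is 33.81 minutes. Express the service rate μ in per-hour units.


μ = 1/(service time) in consistent units.
1 hour = 60 min, so μ = 60/33.81 = 1.7746 per hour

Final: 1.7746 /hr


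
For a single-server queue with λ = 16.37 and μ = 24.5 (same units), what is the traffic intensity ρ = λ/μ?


ρ = λ/μ = 16.37/24.5 = 0.6682

Final: 0.6682


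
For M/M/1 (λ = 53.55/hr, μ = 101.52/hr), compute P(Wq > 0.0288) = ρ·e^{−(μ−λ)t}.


ρ = 53.55/101.52 = 0.5275
P(Wq > t) = ρ·e^{−(μ−λ)t} = 0.5275·e^{−1.3815}
= 0.5275·0.251192 = 0.132500

Final: 0.132500


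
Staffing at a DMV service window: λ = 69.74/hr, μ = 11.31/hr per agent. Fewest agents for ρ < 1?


Stability requires cμ > λ ⇔ c > λ/μ.
λ/μ = 69.74/11.31 = 6.1662
Minimum integer c = ⌊6.1662⌋ + 1 = 7
Check: 7·11.31 = 79.17 > 69.74, while 6·11.31 = 67.86 ≤ 69.74

Final: 7 servers


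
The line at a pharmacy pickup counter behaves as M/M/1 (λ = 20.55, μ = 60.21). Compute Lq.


ρ = 20.55/60.21 = 0.3413
Lq = ρ²/(1−ρ) = 0.1165/0.6587 = 0.1768

Final: 0.1768


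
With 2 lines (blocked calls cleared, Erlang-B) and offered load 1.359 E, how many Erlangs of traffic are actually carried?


B(2,1.359) = 0.281327 (Erlang-B)
Carried load = a(1 − B) = 1.359·(1 − 0.281327) = 1.359·0.718673 = 0.9767 E

Final: 0.9767 Erlangs


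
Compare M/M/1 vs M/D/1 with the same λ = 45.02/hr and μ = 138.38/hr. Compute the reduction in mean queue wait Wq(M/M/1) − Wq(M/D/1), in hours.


ρ = 45.02/138.38 = 0.3253
Wq(M/M/1) = ρ/(μ−λ) = 0.3253/93.36 = 0.003485 hr
Wq(M/D/1) = ρ/(2(μ−λ)) = 0.001742 hr
Savings = 0.003485 − 0.001742 = 0.001742 hr

Final: 0.001742 hr


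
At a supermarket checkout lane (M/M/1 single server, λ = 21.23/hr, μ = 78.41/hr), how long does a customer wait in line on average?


ρ = 21.23/78.41 = 0.2708
Wq = ρ/(μ−λ) = 0.2708/(78.41 − 21.23) = 0.2708/57.18 = 0.004735 hr

Final: 0.004735 hr


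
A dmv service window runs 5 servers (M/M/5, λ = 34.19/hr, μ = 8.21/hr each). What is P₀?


a = λ/μ = 34.19/8.21 = 4.1644; ρ = a/c = 0.8329
Σ_{k=0}^{4} a^k/k! (terms k=0..4) = 1.00000 + 4.16443 + 8.67125 + 12.03695 + 12.53177 = 38.40441
Tail: a^5/(5!(1−ρ)) = 1252.50572/(120·0.1671) = 62.45792
P₀ = 1/(38.40441 + 62.45792) = 1/100.86233 = 0.009915

Final: 0.009915


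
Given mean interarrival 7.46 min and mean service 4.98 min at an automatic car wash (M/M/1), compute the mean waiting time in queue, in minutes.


λ = 60/7.46 = 8.0429 /hr
μ = 60/4.98 = 12.0482 /hr
ρ = λ/μ = 8.0429/12.0482 = 0.6676
Wq = ρ/(μ−λ) = 0.6676/(12.0482−8.0429) = 0.16667 hr
In minutes: 0.16667·60 = 10.000 min

Final: 10.000 min


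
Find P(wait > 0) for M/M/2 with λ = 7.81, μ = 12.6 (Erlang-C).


a = λ/μ = 0.6198; ρ = a/2 = 0.3099
P₀ = 0.526810 (from M/M/c formula)
C(c,a) = [a^c/(c!(1−ρ))]·P₀ = [0.38420/(2·0.6901)]·0.526810
= 0.27838·0.526810 = 0.146651

Final: 0.146651


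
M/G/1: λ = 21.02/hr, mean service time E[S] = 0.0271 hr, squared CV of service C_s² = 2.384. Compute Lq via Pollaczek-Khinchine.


ρ = λ·E[S] = 21.02·0.0271 = 0.5696
Lq = ρ²(1+C_s²)/(2(1−ρ)) = 0.3245·(1+2.384)/(2·0.4304)
= 0.3245·3.3840/0.8607 = 1.27578

Final: 1.27578


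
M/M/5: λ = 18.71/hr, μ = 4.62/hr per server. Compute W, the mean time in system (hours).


a = 4.0498; ρ = 0.8100; P₀ = 0.012006
Lq = P₀·a^c·ρ/(c!(1−ρ)²) = 2.44410
Wq = Lq/λ = 2.44410/18.71 = 0.13063 hr
W = Wq + 1/μ = 0.13063 + 0.21645 = 0.34708 hr

Final: 0.34708 hr


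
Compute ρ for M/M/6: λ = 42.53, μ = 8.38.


ρ = λ/(cμ) = 42.53/(6·8.38) = 42.53/50.28 = 0.8459

Final: 0.8459


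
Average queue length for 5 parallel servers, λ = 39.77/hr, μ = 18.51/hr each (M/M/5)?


a = λ/μ = 2.1486; ρ = a/5 = 0.4297
P₀ = 0.115382
Lq = P₀·a^c·ρ / (c!·(1−ρ)²) = 0.115382·45.78739·0.4297/(120·0.32523)
= 0.05817

Final: 0.05817


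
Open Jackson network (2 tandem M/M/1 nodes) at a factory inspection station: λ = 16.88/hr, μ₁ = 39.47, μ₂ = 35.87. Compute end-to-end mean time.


Each node sees arrival rate λ = 16.88/hr (tandem ⇒ throughput preserved).
W₁ = 1/(μ₁−λ) = 1/(39.47−16.88) = 0.04427 hr
W₂ = 1/(μ₂−λ) = 1/(35.87−16.88) = 0.05266 hr
W_total = W₁ + W₂ = 0.04427 + 0.05266 = 0.09693 hr

Final: 0.09693 hr


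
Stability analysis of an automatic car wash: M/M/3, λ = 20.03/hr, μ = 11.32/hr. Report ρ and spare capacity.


Total capacity cμ = 3·11.32 = 33.96/hr
ρ = λ/(cμ) = 20.03/33.96 = 0.5898
Stable ⇔ ρ < 1: YES
Spare capacity = cμ − λ = 33.96 − 20.03 = 13.93/hr

Final: ρ = 0.5898; stable; margin = 13.93/hr


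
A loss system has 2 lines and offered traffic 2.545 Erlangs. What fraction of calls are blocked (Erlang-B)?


B(c,a) = (a^c/c!) / Σ_{k=0}^{c} a^k/k!
a^2/2! = 3.238512
Σ terms (k=0..2): 1.00000 + 2.54500 + 3.23851 = 6.783512
B = 3.238512/6.783512 = 0.477409

Final: 0.477409


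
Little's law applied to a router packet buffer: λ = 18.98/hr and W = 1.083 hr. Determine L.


L = λW = 18.98·1.083 = 20.5553

Final: 20.5553


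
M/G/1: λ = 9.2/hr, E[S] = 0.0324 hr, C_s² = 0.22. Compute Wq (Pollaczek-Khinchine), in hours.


ρ = λ·E[S] = 9.2·0.0324 = 0.2981
E[S²] = E[S]²(1+C_s²) = 0.0324²·(1+0.22) = 0.001281
Wq = λ·E[S²]/(2(1−ρ)) = 9.2·0.001281/(2·0.7019) = 0.008393 hr

Final: 0.008393 hr


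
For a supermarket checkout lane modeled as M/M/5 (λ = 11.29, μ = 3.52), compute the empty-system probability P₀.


a = λ/μ = 11.29/3.52 = 3.2074; ρ = a/c = 0.6415
Σ_{k=0}^{4} a^k/k! (terms k=0..4) = 1.00000 + 3.20739 + 5.14366 + 5.49924 + 4.40955 = 19.25983
Tail: a^5/(5!(1−ρ)) = 339.43482/(120·0.3585) = 7.88966
P₀ = 1/(19.25983 + 7.88966) = 1/27.14950 = 0.036833

Final: 0.036833


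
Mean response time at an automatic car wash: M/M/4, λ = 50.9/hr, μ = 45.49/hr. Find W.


a = 1.1189; ρ = 0.2797; P₀ = 0.325830
Lq = P₀·a^c·ρ/(c!(1−ρ)²) = 0.01147
Wq = Lq/λ = 0.01147/50.9 = 0.0002254 hr
W = Wq + 1/μ = 0.0002254 + 0.02198 = 0.02221 hr

Final: 0.02221 hr


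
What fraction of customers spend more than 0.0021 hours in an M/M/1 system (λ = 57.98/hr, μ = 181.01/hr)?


W ~ Exponential(μ−λ) for M/M/1.
μ − λ = 181.01 − 57.98 = 123.0300
P(W > t) = e^{−(μ−λ)t} = e^{−0.2584} = 0.772315

Final: 0.772315


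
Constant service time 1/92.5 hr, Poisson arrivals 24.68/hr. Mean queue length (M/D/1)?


ρ = 24.68/92.5 = 0.2668
M/D/1: Lq = ρ²/(2(1−ρ)) = 0.07119/(2·0.7332) = 0.04855

Final: 0.04855


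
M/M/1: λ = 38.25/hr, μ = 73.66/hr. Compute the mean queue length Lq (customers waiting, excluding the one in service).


ρ = 38.25/73.66 = 0.5193
Lq = ρ²/(1−ρ) = 0.2696/0.4807 = 0.5609

Final: 0.5609


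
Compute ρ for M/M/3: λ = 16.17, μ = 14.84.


ρ = λ/(cμ) = 16.17/(3·14.84) = 16.17/44.52 = 0.3632

Final: 0.3632


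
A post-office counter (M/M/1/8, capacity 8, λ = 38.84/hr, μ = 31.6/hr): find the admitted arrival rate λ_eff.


ρ = 1.2291; P_K = (1−ρ)ρ^8/(1−ρ^9) = 0.220911
λ_eff = λ(1 − P_K) = 38.84·(1 − 0.220911) = 38.84·0.779089 = 30.2598 /hr

Final: 30.2598 /hr


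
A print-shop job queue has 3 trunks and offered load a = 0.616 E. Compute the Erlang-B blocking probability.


B(c,a) = (a^c/c!) / Σ_{k=0}^{c} a^k/k!
a^3/3! = 0.038957
Σ terms (k=0..3): 1.00000 + 0.61600 + 0.18973 + 0.03896 = 1.844685
B = 0.038957/1.844685 = 0.021119

Final: 0.021119


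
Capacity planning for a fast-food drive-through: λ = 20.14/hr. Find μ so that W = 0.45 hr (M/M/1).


W = 1/(μ−λ) ⇒ μ − λ = 1/W = 1/0.45 = 2.2222
μ = λ + 1/W = 20.14 + 2.2222 = 22.3622 per hr

Final: 22.3622 /hr


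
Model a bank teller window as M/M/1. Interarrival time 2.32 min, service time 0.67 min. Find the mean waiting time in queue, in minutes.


λ = 60/2.32 = 25.8621 /hr
μ = 60/0.67 = 89.5522 /hr
ρ = λ/μ = 25.8621/89.5522 = 0.2888
Wq = ρ/(μ−λ) = 0.2888/(89.5522−25.8621) = 0.004534 hr
In minutes: 0.004534·60 = 0.2721 min

Final: 0.2721 min


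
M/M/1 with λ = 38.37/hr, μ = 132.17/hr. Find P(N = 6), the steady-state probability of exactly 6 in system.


ρ = 38.37/132.17 = 0.2903
P_n = (1−ρ)·ρ^n = (1 − 0.2903)·0.2903^6 = 0.7097·0.0005986 = 0.0004248

Final: 0.0004248


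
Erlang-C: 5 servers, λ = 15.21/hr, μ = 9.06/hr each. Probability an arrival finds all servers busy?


a = λ/μ = 1.6788; ρ = a/5 = 0.3358
P₀ = 0.186051 (from M/M/c formula)
C(c,a) = [a^c/(c!(1−ρ))]·P₀ = [13.33537/(120·0.6642)]·0.186051
= 0.16730·0.186051 = 0.031127

Final: 0.031127


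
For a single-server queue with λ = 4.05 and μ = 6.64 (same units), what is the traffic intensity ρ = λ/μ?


ρ = λ/μ = 4.05/6.64 = 0.6099

Final: 0.6099


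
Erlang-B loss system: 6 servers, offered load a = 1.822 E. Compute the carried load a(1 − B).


B(6,1.822) = 0.008239 (Erlang-B)
Carried load = a(1 − B) = 1.822·(1 − 0.008239) = 1.822·0.991761 = 1.8070 E

Final: 1.8070 Erlangs


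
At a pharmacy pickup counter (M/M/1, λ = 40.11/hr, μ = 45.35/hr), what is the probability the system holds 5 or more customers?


ρ = 40.11/45.35 = 0.8845
P(N ≥ n) = ρ^n = 0.8845^5 = 0.541224

Final: 0.541224


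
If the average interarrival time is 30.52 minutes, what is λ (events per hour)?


λ = 1/(interarrival time) in consistent units.
1 hour = 60 min, so λ = 60/30.52 = 1.9659 per hour

Final: 1.9659 /hr


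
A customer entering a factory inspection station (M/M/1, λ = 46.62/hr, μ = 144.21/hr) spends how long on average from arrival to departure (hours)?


W = 1/(μ−λ) = 1/(144.21 − 46.62) = 1/97.59 = 0.01025 hr

Final: 0.01025 hr


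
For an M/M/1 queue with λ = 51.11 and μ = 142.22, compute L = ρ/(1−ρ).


ρ = λ/μ = 51.11/142.22 = 0.3594
L = ρ/(1−ρ) = 0.3594/(1 − 0.3594) = 0.3594/0.6406 = 0.5610

Final: 0.5610


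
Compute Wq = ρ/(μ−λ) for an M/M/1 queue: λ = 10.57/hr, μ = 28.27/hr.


ρ = 10.57/28.27 = 0.3739
Wq = ρ/(μ−λ) = 0.3739/(28.27 − 10.57) = 0.3739/17.70 = 0.02112 hr

Final: 0.02112 hr


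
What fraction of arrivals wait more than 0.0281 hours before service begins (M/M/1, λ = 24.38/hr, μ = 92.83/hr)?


ρ = 24.38/92.83 = 0.2626
P(Wq > t) = ρ·e^{−(μ−λ)t} = 0.2626·e^{−1.9234}
= 0.2626·0.146103 = 0.038371

Final: 0.038371


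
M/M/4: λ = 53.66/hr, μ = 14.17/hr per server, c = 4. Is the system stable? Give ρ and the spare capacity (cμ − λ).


Total capacity cμ = 4·14.17 = 56.68/hr
ρ = λ/(cμ) = 53.66/56.68 = 0.9467
Stable ⇔ ρ < 1: YES
Spare capacity = cμ − λ = 56.68 − 53.66 = 3.02/hr

Final: ρ = 0.9467; stable; margin = 3.02/hr


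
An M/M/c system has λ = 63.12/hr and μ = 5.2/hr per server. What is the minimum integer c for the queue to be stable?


Stability requires cμ > λ ⇔ c > λ/μ.
λ/μ = 63.12/5.2 = 12.1385
Minimum integer c = ⌊12.1385⌋ + 1 = 13
Check: 13·5.2 = 67.60 > 63.12, while 12·5.2 = 62.40 ≤ 63.12

Final: 13 servers


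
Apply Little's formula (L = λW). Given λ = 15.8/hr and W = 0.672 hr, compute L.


L = λW = 15.8·0.672 = 10.6176

Final: 10.6176


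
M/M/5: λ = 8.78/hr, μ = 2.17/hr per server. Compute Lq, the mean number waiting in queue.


a = λ/μ = 4.0461; ρ = a/5 = 0.8092
P₀ = 0.012077
Lq = P₀·a^c·ρ / (c!·(1−ρ)²) = 0.012077·1084.36105·0.8092/(120·0.03640)
= 2.42624

Final: 2.42624


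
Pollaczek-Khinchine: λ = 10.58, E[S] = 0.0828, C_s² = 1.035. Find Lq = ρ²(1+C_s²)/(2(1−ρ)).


ρ = λ·E[S] = 10.58·0.0828 = 0.8760
Lq = ρ²(1+C_s²)/(2(1−ρ)) = 0.7674·(1+1.035)/(2·0.1240)
= 0.7674·2.0350/0.2480 = 6.29838

Final: 6.29838


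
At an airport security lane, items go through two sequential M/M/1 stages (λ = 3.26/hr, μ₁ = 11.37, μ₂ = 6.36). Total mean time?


Each node sees arrival rate λ = 3.26/hr (tandem ⇒ throughput preserved).
W₁ = 1/(μ₁−λ) = 1/(11.37−3.26) = 0.12330 hr
W₂ = 1/(μ₂−λ) = 1/(6.36−3.26) = 0.32258 hr
W_total = W₁ + W₂ = 0.12330 + 0.32258 = 0.44589 hr

Final: 0.44589 hr


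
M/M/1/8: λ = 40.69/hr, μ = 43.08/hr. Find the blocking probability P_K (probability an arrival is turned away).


ρ = λ/μ = 40.69/43.08 = 0.9445
P_K = (1−ρ)ρ^K/(1−ρ^(K+1)) = (0.05548·0.633426)/(1 − 0.598285)
= 0.035141/0.401715 = 0.087478

Final: 0.087478


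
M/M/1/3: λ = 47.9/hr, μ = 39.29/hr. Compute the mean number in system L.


ρ = 47.9/39.29 = 1.2191
L = ρ[1 − (K+1)ρ^K + Kρ^(K+1)] / [(1−ρ)(1−ρ^(K+1))]
Numerator: 1.2191·(1 − 4·1.812009 + 3·2.209093) = 0.462347
Denominator: (-0.2191)·(-1.209093) = 0.264960
L = 0.462347/0.264960 = 1.7450

Final: 1.7450


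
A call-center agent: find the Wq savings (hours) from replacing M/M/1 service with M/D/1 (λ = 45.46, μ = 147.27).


ρ = 45.46/147.27 = 0.3087
Wq(M/M/1) = ρ/(μ−λ) = 0.3087/101.81 = 0.003032 hr
Wq(M/D/1) = ρ/(2(μ−λ)) = 0.001516 hr
Savings = 0.003032 − 0.001516 = 0.001516 hr

Final: 0.001516 hr


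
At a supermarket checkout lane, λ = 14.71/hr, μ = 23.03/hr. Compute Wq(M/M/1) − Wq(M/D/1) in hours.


ρ = 14.71/23.03 = 0.6387
Wq(M/M/1) = ρ/(μ−λ) = 0.6387/8.32 = 0.07677 hr
Wq(M/D/1) = ρ/(2(μ−λ)) = 0.03839 hr
Savings = 0.07677 − 0.03839 = 0.03839 hr

Final: 0.03839 hr


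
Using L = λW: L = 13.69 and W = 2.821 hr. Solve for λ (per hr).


λ = L/W = 13.69/2.821 = 4.8529 /hr

Final: 4.8529 /hr


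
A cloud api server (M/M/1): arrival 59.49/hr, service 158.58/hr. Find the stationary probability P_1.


ρ = 59.49/158.58 = 0.3751
P_n = (1−ρ)·ρ^n = (1 − 0.3751)·0.3751^1 = 0.6249·0.375142 = 0.234410

Final: 0.234410


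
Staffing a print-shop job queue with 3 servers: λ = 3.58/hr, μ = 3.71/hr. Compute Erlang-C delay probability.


a = λ/μ = 0.9650; ρ = a/3 = 0.3217
P₀ = 0.377174 (from M/M/c formula)
C(c,a) = [a^c/(c!(1−ρ))]·P₀ = [0.89852/(6·0.6783)]·0.377174
= 0.22076·0.377174 = 0.083266

Final: 0.083266


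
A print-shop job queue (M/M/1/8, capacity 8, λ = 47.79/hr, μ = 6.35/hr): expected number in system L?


ρ = 47.79/6.35 = 7.5260
L = ρ[1 − (K+1)ρ^K + Kρ^(K+1)] / [(1−ρ)(1−ρ^(K+1))]
Numerator: 7.5260·(1 − 9·10292157.932981 + 8·77458618.522384) = 3966491186.254125
Denominator: (-6.5260)·(-77458617.522384) = 505493718.130331
L = 3966491186.254125/505493718.130331 = 7.8468

Final: 7.8468


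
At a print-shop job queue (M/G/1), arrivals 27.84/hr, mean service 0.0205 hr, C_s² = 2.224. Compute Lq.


ρ = λ·E[S] = 27.84·0.0205 = 0.5707
Lq = ρ²(1+C_s²)/(2(1−ρ)) = 0.3257·(1+2.224)/(2·0.4293)
= 0.3257·3.2240/0.8586 = 1.22312

Final: 1.22312


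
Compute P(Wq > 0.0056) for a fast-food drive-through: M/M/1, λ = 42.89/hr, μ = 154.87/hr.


ρ = 42.89/154.87 = 0.2769
P(Wq > t) = ρ·e^{−(μ−λ)t} = 0.2769·e^{−0.6271}
= 0.2769·0.534145 = 0.147927

Final: 0.147927


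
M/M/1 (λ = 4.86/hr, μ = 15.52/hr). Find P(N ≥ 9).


ρ = 4.86/15.52 = 0.3131
P(N ≥ n) = ρ^n = 0.3131^9 = 0.00002895

Final: 0.00002895


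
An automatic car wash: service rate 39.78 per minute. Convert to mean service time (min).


Mean service time = 1/μ = 1/39.78 minute = 0.02514 minute
In minutes: 0.02514 × 1 = 0.02514 min

Final: 0.02514 min


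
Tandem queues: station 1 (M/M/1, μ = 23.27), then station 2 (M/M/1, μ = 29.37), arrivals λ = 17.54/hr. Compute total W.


Each node sees arrival rate λ = 17.54/hr (tandem ⇒ throughput preserved).
W₁ = 1/(μ₁−λ) = 1/(23.27−17.54) = 0.17452 hr
W₂ = 1/(μ₂−λ) = 1/(29.37−17.54) = 0.08453 hr
W_total = W₁ + W₂ = 0.17452 + 0.08453 = 0.25905 hr

Final: 0.25905 hr


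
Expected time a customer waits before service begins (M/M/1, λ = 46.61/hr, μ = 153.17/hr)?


ρ = 46.61/153.17 = 0.3043
Wq = ρ/(μ−λ) = 0.3043/(153.17 − 46.61) = 0.3043/106.56 = 0.002856 hr

Final: 0.002856 hr


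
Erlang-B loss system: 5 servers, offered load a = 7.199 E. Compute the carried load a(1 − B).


B(5,7.199) = 0.436271 (Erlang-B)
Carried load = a(1 − B) = 7.199·(1 − 0.436271) = 7.199·0.563729 = 4.0583 E

Final: 4.0583 Erlangs


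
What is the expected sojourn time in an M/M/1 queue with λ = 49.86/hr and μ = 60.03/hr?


W = 1/(μ−λ) = 1/(60.03 − 49.86) = 1/10.17 = 0.09833 hr

Final: 0.09833 hr


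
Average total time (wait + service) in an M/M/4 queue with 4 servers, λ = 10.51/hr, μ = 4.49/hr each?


a = 2.3408; ρ = 0.5852; P₀ = 0.089020
Lq = P₀·a^c·ρ/(c!(1−ρ)²) = 0.37870
Wq = Lq/λ = 0.37870/10.51 = 0.03603 hr
W = Wq + 1/μ = 0.03603 + 0.22272 = 0.25875 hr

Final: 0.25875 hr


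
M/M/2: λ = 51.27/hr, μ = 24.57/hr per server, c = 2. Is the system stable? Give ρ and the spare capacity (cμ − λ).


Total capacity cμ = 2·24.57 = 49.14/hr
ρ = λ/(cμ) = 51.27/49.14 = 1.0433
Stable ⇔ ρ < 1: NO
Spare capacity = cμ − λ = 49.14 − 51.27 = -2.13/hr

Final: ρ = 1.0433; unstable; margin = -2.13/hr


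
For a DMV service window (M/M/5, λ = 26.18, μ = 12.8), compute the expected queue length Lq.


a = λ/μ = 2.0453; ρ = a/5 = 0.4091
P₀ = 0.128256
Lq = P₀·a^c·ρ / (c!·(1−ρ)²) = 0.128256·35.79302·0.4091/(120·0.34921)
= 0.04481

Final: 0.04481


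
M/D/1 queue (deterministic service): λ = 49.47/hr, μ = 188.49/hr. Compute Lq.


ρ = 49.47/188.49 = 0.2625
M/D/1: Lq = ρ²/(2(1−ρ)) = 0.06888/(2·0.7375) = 0.04670

Final: 0.04670


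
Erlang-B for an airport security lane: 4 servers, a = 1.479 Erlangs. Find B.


B(c,a) = (a^c/c!) / Σ_{k=0}^{c} a^k/k!
a^4/4! = 0.199371
Σ terms (k=0..4): 1.00000 + 1.47900 + 1.09372 + 0.53920 + 0.19937 = 4.311295
B = 0.199371/4.311295 = 0.046244

Final: 0.046244


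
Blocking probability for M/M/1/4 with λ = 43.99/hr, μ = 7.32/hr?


ρ = λ/μ = 43.99/7.32 = 6.0096
P_K = (1−ρ)ρ^K/(1−ρ^(K+1)) = (-5.0096·1304.282069)/(1 − 7838.165056)
= -6533.882987/-7837.165056 = 0.833705

Final: 0.833705


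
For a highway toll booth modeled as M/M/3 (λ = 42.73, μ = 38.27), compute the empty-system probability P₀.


a = λ/μ = 42.73/38.27 = 1.1165; ρ = a/c = 0.3722
Σ_{k=0}^{2} a^k/k! (terms k=0..2) = 1.00000 + 1.11654 + 0.62333 = 2.73987
Tail: a^3/(3!(1−ρ)) = 1.39195/(6·0.6278) = 0.36952
P₀ = 1/(2.73987 + 0.36952) = 1/3.10939 = 0.321606

Final: 0.321606


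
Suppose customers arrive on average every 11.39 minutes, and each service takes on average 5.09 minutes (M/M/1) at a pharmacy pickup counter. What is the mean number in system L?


λ = 60/11.39 = 5.2678 /hr
μ = 60/5.09 = 11.7878 /hr
ρ = λ/μ = 5.2678/11.7878 = 0.4469
L = ρ/(1−ρ) = 0.4469/0.5531 = 0.8079

Final: 0.8079


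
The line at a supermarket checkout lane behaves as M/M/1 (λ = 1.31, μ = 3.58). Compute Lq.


ρ = 1.31/3.58 = 0.3659
Lq = ρ²/(1−ρ) = 0.1339/0.6341 = 0.2112

Final: 0.2112


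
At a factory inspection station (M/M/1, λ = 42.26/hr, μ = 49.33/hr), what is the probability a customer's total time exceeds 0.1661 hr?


W ~ Exponential(μ−λ) for M/M/1.
μ − λ = 49.33 − 42.26 = 7.0700
P(W > t) = e^{−(μ−λ)t} = e^{−1.1743} = 0.309027

Final: 0.309027


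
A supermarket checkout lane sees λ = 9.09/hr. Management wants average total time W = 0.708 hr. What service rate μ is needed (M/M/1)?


W = 1/(μ−λ) ⇒ μ − λ = 1/W = 1/0.708 = 1.4124
μ = λ + 1/W = 9.09 + 1.4124 = 10.5024 per hr

Final: 10.5024 /hr


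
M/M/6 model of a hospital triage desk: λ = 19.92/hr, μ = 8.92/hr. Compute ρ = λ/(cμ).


ρ = λ/(cμ) = 19.92/(6·8.92) = 19.92/53.52 = 0.3722

Final: 0.3722


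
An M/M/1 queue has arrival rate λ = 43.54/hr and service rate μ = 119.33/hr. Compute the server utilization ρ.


ρ = λ/μ = 43.54/119.33 = 0.3649

Final: 0.3649


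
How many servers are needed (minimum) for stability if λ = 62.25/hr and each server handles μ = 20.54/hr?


Stability requires cμ > λ ⇔ c > λ/μ.
λ/μ = 62.25/20.54 = 3.0307
Minimum integer c = ⌊3.0307⌋ + 1 = 4
Check: 4·20.54 = 82.16 > 62.25, while 3·20.54 = 61.62 ≤ 62.25

Final: 4 servers


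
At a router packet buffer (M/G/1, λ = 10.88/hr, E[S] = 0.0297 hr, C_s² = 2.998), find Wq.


ρ = λ·E[S] = 10.88·0.0297 = 0.3231
E[S²] = E[S]²(1+C_s²) = 0.0297²·(1+2.998) = 0.003527
Wq = λ·E[S²]/(2(1−ρ)) = 10.88·0.003527/(2·0.6769) = 0.02834 hr

Final: 0.02834 hr


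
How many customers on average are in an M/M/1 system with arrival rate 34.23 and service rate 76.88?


ρ = λ/μ = 34.23/76.88 = 0.4452
L = ρ/(1−ρ) = 0.4452/(1 − 0.4452) = 0.4452/0.5548 = 0.8026

Final: 0.8026


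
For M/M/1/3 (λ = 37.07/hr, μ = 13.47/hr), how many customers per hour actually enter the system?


ρ = 2.7520; P_K = (1−ρ)ρ^3/(1−ρ^4) = 0.647929
λ_eff = λ(1 − P_K) = 37.07·(1 − 0.647929) = 37.07·0.352071 = 13.0513 /hr

Final: 13.0513 /hr


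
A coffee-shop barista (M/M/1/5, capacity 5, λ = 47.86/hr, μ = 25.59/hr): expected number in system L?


ρ = 47.86/25.59 = 1.8703
L = ρ[1 − (K+1)ρ^K + Kρ^(K+1)] / [(1−ρ)(1−ρ^(K+1))]
Numerator: 1.8703·(1 − 6·22.882952 + 5·42.797111) = 145.296609
Denominator: (-0.8703)·(-41.797111) = 36.374430
L = 145.296609/36.374430 = 3.9945

Final: 3.9945


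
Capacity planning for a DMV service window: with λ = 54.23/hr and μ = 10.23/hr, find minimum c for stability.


Stability requires cμ > λ ⇔ c > λ/μ.
λ/μ = 54.23/10.23 = 5.3011
Minimum integer c = ⌊5.3011⌋ + 1 = 6
Check: 6·10.23 = 61.38 > 54.23, while 5·10.23 = 51.15 ≤ 54.23

Final: 6 servers


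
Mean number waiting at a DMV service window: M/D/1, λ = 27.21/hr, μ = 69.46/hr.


ρ = 27.21/69.46 = 0.3917
M/D/1: Lq = ρ²/(2(1−ρ)) = 0.1535/(2·0.6083) = 0.12614

Final: 0.12614


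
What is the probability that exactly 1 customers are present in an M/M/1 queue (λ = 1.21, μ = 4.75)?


ρ = 1.21/4.75 = 0.2547
P_n = (1−ρ)·ρ^n = (1 − 0.2547)·0.2547^1 = 0.7453·0.254737 = 0.189846

Final: 0.189846


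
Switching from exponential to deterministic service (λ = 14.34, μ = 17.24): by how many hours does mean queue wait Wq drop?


ρ = 14.34/17.24 = 0.8318
Wq(M/M/1) = ρ/(μ−λ) = 0.8318/2.90 = 0.28682 hr
Wq(M/D/1) = ρ/(2(μ−λ)) = 0.14341 hr
Savings = 0.28682 − 0.14341 = 0.14341 hr

Final: 0.14341 hr


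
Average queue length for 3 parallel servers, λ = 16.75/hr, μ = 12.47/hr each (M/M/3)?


a = λ/μ = 1.3432; ρ = a/3 = 0.4477
P₀ = 0.251462
Lq = P₀·a^c·ρ / (c!·(1−ρ)²) = 0.251462·2.42351·0.4477/(6·0.30499)
= 0.14911

Final: 0.14911


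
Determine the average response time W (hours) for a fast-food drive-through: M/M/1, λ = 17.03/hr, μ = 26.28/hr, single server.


W = 1/(μ−λ) = 1/(26.28 − 17.03) = 1/9.25 = 0.1081 hr

Final: 0.1081 hr


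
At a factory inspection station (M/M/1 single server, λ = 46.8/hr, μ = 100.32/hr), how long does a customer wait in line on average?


ρ = 46.8/100.32 = 0.4665
Wq = ρ/(μ−λ) = 0.4665/(100.32 − 46.8) = 0.4665/53.52 = 0.008717 hr

Final: 0.008717 hr
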